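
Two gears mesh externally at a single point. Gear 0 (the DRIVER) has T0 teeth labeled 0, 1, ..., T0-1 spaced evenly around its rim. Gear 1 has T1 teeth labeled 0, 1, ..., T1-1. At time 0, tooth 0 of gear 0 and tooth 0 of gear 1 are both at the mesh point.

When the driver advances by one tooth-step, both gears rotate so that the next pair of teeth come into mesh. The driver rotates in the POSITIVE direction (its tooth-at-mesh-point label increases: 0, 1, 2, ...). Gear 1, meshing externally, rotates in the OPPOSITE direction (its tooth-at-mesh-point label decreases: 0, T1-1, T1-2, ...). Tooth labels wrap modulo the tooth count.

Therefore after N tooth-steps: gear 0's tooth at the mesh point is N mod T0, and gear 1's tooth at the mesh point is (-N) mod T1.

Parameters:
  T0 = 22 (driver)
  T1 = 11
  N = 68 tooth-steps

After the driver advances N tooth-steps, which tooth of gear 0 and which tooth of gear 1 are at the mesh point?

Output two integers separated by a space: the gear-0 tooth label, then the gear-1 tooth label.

Gear 0 (driver, T0=22): tooth at mesh = N mod T0
  68 = 3 * 22 + 2, so 68 mod 22 = 2
  gear 0 tooth = 2
Gear 1 (driven, T1=11): tooth at mesh = (-N) mod T1
  68 = 6 * 11 + 2, so 68 mod 11 = 2
  (-68) mod 11 = (-2) mod 11 = 11 - 2 = 9
Mesh after 68 steps: gear-0 tooth 2 meets gear-1 tooth 9

Answer: 2 9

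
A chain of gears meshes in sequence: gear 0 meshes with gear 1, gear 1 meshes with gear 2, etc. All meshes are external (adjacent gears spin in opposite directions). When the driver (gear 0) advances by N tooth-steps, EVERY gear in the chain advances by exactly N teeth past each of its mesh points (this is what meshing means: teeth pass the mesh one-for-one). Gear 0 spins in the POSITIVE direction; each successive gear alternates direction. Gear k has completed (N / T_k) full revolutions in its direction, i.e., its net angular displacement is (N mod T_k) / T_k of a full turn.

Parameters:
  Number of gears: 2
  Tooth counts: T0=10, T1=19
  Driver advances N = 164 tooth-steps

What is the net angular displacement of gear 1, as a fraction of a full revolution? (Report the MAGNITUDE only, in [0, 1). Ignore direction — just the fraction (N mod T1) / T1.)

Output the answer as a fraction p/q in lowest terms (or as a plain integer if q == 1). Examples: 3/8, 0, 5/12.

Chain of 2 gears, tooth counts: [10, 19]
  gear 0: T0=10, direction=positive, advance = 164 mod 10 = 4 teeth = 4/10 turn
  gear 1: T1=19, direction=negative, advance = 164 mod 19 = 12 teeth = 12/19 turn
Gear 1: 164 mod 19 = 12
Fraction = 12 / 19 = 12/19 (gcd(12,19)=1) = 12/19

Answer: 12/19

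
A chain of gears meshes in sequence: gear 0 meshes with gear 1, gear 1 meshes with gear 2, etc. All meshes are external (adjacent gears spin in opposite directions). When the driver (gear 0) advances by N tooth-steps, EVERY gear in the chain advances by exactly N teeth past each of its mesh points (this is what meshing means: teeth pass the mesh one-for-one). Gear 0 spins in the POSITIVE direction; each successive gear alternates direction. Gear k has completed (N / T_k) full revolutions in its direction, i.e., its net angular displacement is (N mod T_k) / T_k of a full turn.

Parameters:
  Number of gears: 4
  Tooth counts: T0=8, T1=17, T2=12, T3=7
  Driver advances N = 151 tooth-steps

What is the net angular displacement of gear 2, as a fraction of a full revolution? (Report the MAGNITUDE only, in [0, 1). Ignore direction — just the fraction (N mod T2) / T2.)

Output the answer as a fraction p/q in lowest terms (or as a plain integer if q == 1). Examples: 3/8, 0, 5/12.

Answer: 7/12

Derivation:
Chain of 4 gears, tooth counts: [8, 17, 12, 7]
  gear 0: T0=8, direction=positive, advance = 151 mod 8 = 7 teeth = 7/8 turn
  gear 1: T1=17, direction=negative, advance = 151 mod 17 = 15 teeth = 15/17 turn
  gear 2: T2=12, direction=positive, advance = 151 mod 12 = 7 teeth = 7/12 turn
  gear 3: T3=7, direction=negative, advance = 151 mod 7 = 4 teeth = 4/7 turn
Gear 2: 151 mod 12 = 7
Fraction = 7 / 12 = 7/12 (gcd(7,12)=1) = 7/12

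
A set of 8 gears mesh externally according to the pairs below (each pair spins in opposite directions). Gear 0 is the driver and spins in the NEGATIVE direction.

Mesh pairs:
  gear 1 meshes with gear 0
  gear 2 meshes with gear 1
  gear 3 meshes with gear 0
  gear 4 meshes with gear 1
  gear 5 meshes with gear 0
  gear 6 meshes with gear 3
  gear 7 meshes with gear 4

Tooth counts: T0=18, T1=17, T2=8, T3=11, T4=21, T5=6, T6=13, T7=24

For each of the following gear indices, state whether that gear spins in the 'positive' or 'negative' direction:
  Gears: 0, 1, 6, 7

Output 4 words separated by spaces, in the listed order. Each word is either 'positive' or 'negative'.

Gear 0 (driver): negative (depth 0)
  gear 1: meshes with gear 0 -> depth 1 -> positive (opposite of gear 0)
  gear 2: meshes with gear 1 -> depth 2 -> negative (opposite of gear 1)
  gear 3: meshes with gear 0 -> depth 1 -> positive (opposite of gear 0)
  gear 4: meshes with gear 1 -> depth 2 -> negative (opposite of gear 1)
  gear 5: meshes with gear 0 -> depth 1 -> positive (opposite of gear 0)
  gear 6: meshes with gear 3 -> depth 2 -> negative (opposite of gear 3)
  gear 7: meshes with gear 4 -> depth 3 -> positive (opposite of gear 4)
Queried indices 0, 1, 6, 7 -> negative, positive, negative, positive

Answer: negative positive negative positive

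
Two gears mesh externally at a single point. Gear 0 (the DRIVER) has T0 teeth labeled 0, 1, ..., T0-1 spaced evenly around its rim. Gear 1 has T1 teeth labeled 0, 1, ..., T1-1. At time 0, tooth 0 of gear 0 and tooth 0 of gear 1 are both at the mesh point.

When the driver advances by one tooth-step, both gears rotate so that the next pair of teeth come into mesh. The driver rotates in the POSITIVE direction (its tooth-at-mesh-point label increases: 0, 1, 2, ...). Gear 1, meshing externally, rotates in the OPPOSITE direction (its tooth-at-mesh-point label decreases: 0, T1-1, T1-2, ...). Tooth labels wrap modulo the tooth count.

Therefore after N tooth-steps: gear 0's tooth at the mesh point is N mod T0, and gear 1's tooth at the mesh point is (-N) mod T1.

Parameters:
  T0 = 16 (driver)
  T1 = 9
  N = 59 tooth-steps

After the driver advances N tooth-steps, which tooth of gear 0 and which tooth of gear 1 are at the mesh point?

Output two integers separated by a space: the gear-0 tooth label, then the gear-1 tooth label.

Answer: 11 4

Derivation:
Gear 0 (driver, T0=16): tooth at mesh = N mod T0
  59 = 3 * 16 + 11, so 59 mod 16 = 11
  gear 0 tooth = 11
Gear 1 (driven, T1=9): tooth at mesh = (-N) mod T1
  59 = 6 * 9 + 5, so 59 mod 9 = 5
  (-59) mod 9 = (-5) mod 9 = 9 - 5 = 4
Mesh after 59 steps: gear-0 tooth 11 meets gear-1 tooth 4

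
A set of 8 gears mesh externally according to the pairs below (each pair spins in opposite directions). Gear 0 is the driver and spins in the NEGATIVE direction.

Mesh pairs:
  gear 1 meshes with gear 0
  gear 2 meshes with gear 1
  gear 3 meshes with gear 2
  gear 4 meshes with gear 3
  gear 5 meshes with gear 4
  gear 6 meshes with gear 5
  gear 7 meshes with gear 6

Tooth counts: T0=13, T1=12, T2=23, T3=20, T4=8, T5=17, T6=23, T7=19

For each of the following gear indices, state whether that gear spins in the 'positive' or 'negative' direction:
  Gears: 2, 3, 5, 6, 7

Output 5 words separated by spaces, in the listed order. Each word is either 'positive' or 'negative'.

Gear 0 (driver): negative (depth 0)
  gear 1: meshes with gear 0 -> depth 1 -> positive (opposite of gear 0)
  gear 2: meshes with gear 1 -> depth 2 -> negative (opposite of gear 1)
  gear 3: meshes with gear 2 -> depth 3 -> positive (opposite of gear 2)
  gear 4: meshes with gear 3 -> depth 4 -> negative (opposite of gear 3)
  gear 5: meshes with gear 4 -> depth 5 -> positive (opposite of gear 4)
  gear 6: meshes with gear 5 -> depth 6 -> negative (opposite of gear 5)
  gear 7: meshes with gear 6 -> depth 7 -> positive (opposite of gear 6)
Queried indices 2, 3, 5, 6, 7 -> negative, positive, positive, negative, positive

Answer: negative positive positive negative positive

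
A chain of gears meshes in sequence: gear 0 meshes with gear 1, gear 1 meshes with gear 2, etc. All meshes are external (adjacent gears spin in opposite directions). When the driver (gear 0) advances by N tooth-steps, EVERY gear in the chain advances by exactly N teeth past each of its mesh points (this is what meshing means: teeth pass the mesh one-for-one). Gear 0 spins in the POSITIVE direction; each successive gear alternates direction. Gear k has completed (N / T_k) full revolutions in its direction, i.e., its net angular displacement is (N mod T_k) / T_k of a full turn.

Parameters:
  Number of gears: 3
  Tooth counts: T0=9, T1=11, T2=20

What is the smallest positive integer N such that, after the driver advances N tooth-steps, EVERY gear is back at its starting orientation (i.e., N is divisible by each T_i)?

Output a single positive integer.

Answer: 1980

Derivation:
Gear k returns to start when N is a multiple of T_k.
All gears at start simultaneously when N is a common multiple of [9, 11, 20]; the smallest such N is lcm(9, 11, 20).
Start: lcm = T0 = 9
Fold in T1=11: gcd(9, 11) = 1; lcm(9, 11) = 9 * 11 / 1 = 99 / 1 = 99
Fold in T2=20: gcd(99, 20) = 1; lcm(99, 20) = 99 * 20 / 1 = 1980 / 1 = 1980
Full cycle length = 1980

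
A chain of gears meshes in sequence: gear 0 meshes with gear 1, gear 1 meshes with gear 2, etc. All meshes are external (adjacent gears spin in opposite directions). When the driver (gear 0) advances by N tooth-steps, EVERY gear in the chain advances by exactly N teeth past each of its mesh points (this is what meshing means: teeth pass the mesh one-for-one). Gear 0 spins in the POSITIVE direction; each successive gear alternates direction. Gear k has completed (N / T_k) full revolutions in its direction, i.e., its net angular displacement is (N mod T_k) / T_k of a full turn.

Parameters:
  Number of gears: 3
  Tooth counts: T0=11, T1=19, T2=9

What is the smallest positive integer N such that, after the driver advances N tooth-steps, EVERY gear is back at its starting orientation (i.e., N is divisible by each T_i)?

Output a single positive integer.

Answer: 1881

Derivation:
Gear k returns to start when N is a multiple of T_k.
All gears at start simultaneously when N is a common multiple of [11, 19, 9]; the smallest such N is lcm(11, 19, 9).
Start: lcm = T0 = 11
Fold in T1=19: gcd(11, 19) = 1; lcm(11, 19) = 11 * 19 / 1 = 209 / 1 = 209
Fold in T2=9: gcd(209, 9) = 1; lcm(209, 9) = 209 * 9 / 1 = 1881 / 1 = 1881
Full cycle length = 1881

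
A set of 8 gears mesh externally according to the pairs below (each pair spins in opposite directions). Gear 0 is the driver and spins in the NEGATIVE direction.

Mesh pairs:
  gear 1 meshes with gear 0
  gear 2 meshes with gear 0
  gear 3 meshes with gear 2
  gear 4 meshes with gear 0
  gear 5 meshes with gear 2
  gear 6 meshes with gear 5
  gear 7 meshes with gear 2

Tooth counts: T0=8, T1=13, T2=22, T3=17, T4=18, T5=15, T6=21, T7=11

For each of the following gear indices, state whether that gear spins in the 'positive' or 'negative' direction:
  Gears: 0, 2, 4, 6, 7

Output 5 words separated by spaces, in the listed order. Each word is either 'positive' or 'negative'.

Answer: negative positive positive positive negative

Derivation:
Gear 0 (driver): negative (depth 0)
  gear 1: meshes with gear 0 -> depth 1 -> positive (opposite of gear 0)
  gear 2: meshes with gear 0 -> depth 1 -> positive (opposite of gear 0)
  gear 3: meshes with gear 2 -> depth 2 -> negative (opposite of gear 2)
  gear 4: meshes with gear 0 -> depth 1 -> positive (opposite of gear 0)
  gear 5: meshes with gear 2 -> depth 2 -> negative (opposite of gear 2)
  gear 6: meshes with gear 5 -> depth 3 -> positive (opposite of gear 5)
  gear 7: meshes with gear 2 -> depth 2 -> negative (opposite of gear 2)
Queried indices 0, 2, 4, 6, 7 -> negative, positive, positive, positive, negative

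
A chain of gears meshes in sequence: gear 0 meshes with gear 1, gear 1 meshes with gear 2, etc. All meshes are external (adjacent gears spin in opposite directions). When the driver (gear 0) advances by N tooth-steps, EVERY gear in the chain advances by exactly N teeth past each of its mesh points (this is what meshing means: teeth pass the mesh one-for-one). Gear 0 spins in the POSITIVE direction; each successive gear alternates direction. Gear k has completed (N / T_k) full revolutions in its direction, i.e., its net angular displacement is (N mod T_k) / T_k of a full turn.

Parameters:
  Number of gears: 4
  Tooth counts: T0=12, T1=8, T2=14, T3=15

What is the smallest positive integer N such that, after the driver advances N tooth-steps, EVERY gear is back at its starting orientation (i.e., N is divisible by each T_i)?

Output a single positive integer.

Gear k returns to start when N is a multiple of T_k.
All gears at start simultaneously when N is a common multiple of [12, 8, 14, 15]; the smallest such N is lcm(12, 8, 14, 15).
Start: lcm = T0 = 12
Fold in T1=8: gcd(12, 8) = 4; lcm(12, 8) = 12 * 8 / 4 = 96 / 4 = 24
Fold in T2=14: gcd(24, 14) = 2; lcm(24, 14) = 24 * 14 / 2 = 336 / 2 = 168
Fold in T3=15: gcd(168, 15) = 3; lcm(168, 15) = 168 * 15 / 3 = 2520 / 3 = 840
Full cycle length = 840

Answer: 840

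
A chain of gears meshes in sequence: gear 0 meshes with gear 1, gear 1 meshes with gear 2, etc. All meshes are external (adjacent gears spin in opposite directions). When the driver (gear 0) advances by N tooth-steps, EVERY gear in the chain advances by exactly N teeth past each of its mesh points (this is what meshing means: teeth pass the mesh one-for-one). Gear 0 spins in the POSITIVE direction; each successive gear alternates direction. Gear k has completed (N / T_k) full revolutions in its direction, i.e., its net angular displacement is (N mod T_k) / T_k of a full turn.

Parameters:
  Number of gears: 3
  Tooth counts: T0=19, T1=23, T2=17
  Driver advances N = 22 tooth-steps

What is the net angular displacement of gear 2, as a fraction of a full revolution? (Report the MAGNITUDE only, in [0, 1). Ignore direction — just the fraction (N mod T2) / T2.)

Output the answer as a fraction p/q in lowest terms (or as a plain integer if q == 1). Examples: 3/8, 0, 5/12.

Answer: 5/17

Derivation:
Chain of 3 gears, tooth counts: [19, 23, 17]
  gear 0: T0=19, direction=positive, advance = 22 mod 19 = 3 teeth = 3/19 turn
  gear 1: T1=23, direction=negative, advance = 22 mod 23 = 22 teeth = 22/23 turn
  gear 2: T2=17, direction=positive, advance = 22 mod 17 = 5 teeth = 5/17 turn
Gear 2: 22 mod 17 = 5
Fraction = 5 / 17 = 5/17 (gcd(5,17)=1) = 5/17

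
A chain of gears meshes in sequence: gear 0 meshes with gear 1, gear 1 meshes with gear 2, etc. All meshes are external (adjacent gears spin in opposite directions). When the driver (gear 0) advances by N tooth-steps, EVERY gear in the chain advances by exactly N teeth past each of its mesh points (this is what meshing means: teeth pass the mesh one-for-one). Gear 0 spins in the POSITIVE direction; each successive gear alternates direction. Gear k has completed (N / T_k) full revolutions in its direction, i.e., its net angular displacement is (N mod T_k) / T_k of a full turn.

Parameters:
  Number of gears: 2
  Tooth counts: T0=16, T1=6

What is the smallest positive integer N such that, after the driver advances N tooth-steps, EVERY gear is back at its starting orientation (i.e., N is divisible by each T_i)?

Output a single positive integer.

Gear k returns to start when N is a multiple of T_k.
All gears at start simultaneously when N is a common multiple of [16, 6]; the smallest such N is lcm(16, 6).
Start: lcm = T0 = 16
Fold in T1=6: gcd(16, 6) = 2; lcm(16, 6) = 16 * 6 / 2 = 96 / 2 = 48
Full cycle length = 48

Answer: 48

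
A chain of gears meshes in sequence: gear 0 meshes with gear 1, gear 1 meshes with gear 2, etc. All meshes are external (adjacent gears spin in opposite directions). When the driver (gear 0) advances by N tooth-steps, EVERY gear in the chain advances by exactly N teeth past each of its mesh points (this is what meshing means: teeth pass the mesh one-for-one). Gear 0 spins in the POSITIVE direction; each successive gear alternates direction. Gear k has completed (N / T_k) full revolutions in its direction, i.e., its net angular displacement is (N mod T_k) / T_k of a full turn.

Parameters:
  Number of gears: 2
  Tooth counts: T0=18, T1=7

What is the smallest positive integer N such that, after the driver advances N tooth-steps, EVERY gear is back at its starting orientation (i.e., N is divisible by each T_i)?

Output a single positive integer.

Answer: 126

Derivation:
Gear k returns to start when N is a multiple of T_k.
All gears at start simultaneously when N is a common multiple of [18, 7]; the smallest such N is lcm(18, 7).
Start: lcm = T0 = 18
Fold in T1=7: gcd(18, 7) = 1; lcm(18, 7) = 18 * 7 / 1 = 126 / 1 = 126
Full cycle length = 126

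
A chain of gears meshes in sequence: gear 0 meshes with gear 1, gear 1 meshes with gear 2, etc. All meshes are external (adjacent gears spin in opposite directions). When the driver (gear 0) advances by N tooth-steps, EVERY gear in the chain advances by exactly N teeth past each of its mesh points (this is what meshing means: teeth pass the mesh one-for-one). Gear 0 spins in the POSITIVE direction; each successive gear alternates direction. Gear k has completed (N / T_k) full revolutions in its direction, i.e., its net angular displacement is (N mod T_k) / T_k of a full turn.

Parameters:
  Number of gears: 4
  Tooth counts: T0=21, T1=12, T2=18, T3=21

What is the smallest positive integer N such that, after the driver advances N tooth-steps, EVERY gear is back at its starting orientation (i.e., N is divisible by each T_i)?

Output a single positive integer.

Gear k returns to start when N is a multiple of T_k.
All gears at start simultaneously when N is a common multiple of [21, 12, 18, 21]; the smallest such N is lcm(21, 12, 18, 21).
Start: lcm = T0 = 21
Fold in T1=12: gcd(21, 12) = 3; lcm(21, 12) = 21 * 12 / 3 = 252 / 3 = 84
Fold in T2=18: gcd(84, 18) = 6; lcm(84, 18) = 84 * 18 / 6 = 1512 / 6 = 252
Fold in T3=21: gcd(252, 21) = 21; lcm(252, 21) = 252 * 21 / 21 = 5292 / 21 = 252
Full cycle length = 252

Answer: 252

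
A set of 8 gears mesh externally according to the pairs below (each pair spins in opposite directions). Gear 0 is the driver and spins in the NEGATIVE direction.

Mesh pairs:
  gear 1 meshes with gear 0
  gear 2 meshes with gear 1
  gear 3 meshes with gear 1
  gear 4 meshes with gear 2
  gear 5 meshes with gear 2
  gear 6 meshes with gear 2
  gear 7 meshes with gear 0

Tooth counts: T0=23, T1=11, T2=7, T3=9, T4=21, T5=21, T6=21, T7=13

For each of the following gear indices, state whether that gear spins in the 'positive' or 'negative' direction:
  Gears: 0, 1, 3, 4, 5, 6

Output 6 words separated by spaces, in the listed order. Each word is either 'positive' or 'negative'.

Gear 0 (driver): negative (depth 0)
  gear 1: meshes with gear 0 -> depth 1 -> positive (opposite of gear 0)
  gear 2: meshes with gear 1 -> depth 2 -> negative (opposite of gear 1)
  gear 3: meshes with gear 1 -> depth 2 -> negative (opposite of gear 1)
  gear 4: meshes with gear 2 -> depth 3 -> positive (opposite of gear 2)
  gear 5: meshes with gear 2 -> depth 3 -> positive (opposite of gear 2)
  gear 6: meshes with gear 2 -> depth 3 -> positive (opposite of gear 2)
  gear 7: meshes with gear 0 -> depth 1 -> positive (opposite of gear 0)
Queried indices 0, 1, 3, 4, 5, 6 -> negative, positive, negative, positive, positive, positive

Answer: negative positive negative positive positive positive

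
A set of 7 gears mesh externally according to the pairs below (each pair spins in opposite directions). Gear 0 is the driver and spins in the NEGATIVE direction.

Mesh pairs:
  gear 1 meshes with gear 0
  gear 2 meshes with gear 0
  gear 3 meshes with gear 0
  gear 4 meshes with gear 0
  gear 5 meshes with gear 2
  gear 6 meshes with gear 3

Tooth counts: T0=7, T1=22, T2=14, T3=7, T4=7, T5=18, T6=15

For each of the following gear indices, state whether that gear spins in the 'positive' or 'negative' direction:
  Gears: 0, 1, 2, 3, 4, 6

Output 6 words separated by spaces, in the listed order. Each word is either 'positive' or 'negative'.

Gear 0 (driver): negative (depth 0)
  gear 1: meshes with gear 0 -> depth 1 -> positive (opposite of gear 0)
  gear 2: meshes with gear 0 -> depth 1 -> positive (opposite of gear 0)
  gear 3: meshes with gear 0 -> depth 1 -> positive (opposite of gear 0)
  gear 4: meshes with gear 0 -> depth 1 -> positive (opposite of gear 0)
  gear 5: meshes with gear 2 -> depth 2 -> negative (opposite of gear 2)
  gear 6: meshes with gear 3 -> depth 2 -> negative (opposite of gear 3)
Queried indices 0, 1, 2, 3, 4, 6 -> negative, positive, positive, positive, positive, negative

Answer: negative positive positive positive positive negative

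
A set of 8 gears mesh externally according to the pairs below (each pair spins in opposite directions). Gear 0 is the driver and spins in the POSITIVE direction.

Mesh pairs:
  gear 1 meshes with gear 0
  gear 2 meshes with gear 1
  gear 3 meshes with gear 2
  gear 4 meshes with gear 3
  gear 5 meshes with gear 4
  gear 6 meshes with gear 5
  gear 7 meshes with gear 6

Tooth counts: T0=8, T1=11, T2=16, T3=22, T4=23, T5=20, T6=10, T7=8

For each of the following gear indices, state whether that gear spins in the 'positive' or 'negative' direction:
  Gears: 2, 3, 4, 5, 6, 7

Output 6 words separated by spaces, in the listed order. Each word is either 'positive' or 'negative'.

Answer: positive negative positive negative positive negative

Derivation:
Gear 0 (driver): positive (depth 0)
  gear 1: meshes with gear 0 -> depth 1 -> negative (opposite of gear 0)
  gear 2: meshes with gear 1 -> depth 2 -> positive (opposite of gear 1)
  gear 3: meshes with gear 2 -> depth 3 -> negative (opposite of gear 2)
  gear 4: meshes with gear 3 -> depth 4 -> positive (opposite of gear 3)
  gear 5: meshes with gear 4 -> depth 5 -> negative (opposite of gear 4)
  gear 6: meshes with gear 5 -> depth 6 -> positive (opposite of gear 5)
  gear 7: meshes with gear 6 -> depth 7 -> negative (opposite of gear 6)
Queried indices 2, 3, 4, 5, 6, 7 -> positive, negative, positive, negative, positive, negative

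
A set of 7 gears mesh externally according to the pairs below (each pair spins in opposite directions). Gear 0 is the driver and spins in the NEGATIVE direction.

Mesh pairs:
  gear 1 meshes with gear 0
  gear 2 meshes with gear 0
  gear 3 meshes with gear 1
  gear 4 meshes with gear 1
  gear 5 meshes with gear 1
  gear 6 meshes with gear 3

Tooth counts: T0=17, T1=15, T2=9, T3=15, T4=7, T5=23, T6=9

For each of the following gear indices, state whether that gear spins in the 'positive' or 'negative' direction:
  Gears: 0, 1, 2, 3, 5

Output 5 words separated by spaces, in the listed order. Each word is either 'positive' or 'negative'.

Gear 0 (driver): negative (depth 0)
  gear 1: meshes with gear 0 -> depth 1 -> positive (opposite of gear 0)
  gear 2: meshes with gear 0 -> depth 1 -> positive (opposite of gear 0)
  gear 3: meshes with gear 1 -> depth 2 -> negative (opposite of gear 1)
  gear 4: meshes with gear 1 -> depth 2 -> negative (opposite of gear 1)
  gear 5: meshes with gear 1 -> depth 2 -> negative (opposite of gear 1)
  gear 6: meshes with gear 3 -> depth 3 -> positive (opposite of gear 3)
Queried indices 0, 1, 2, 3, 5 -> negative, positive, positive, negative, negative

Answer: negative positive positive negative negative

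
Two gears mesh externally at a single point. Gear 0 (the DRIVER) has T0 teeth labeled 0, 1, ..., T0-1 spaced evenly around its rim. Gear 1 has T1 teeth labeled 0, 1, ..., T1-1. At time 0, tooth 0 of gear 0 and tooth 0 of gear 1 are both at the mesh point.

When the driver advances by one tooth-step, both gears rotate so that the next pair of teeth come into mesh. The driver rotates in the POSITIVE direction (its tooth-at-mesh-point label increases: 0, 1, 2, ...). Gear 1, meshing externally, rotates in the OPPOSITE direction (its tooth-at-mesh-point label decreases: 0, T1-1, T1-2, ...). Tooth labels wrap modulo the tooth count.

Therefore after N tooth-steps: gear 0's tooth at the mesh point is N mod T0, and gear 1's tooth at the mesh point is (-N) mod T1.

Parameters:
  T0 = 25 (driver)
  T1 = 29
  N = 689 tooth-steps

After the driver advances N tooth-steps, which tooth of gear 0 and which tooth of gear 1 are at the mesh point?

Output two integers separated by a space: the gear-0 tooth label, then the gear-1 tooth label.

Answer: 14 7

Derivation:
Gear 0 (driver, T0=25): tooth at mesh = N mod T0
  689 = 27 * 25 + 14, so 689 mod 25 = 14
  gear 0 tooth = 14
Gear 1 (driven, T1=29): tooth at mesh = (-N) mod T1
  689 = 23 * 29 + 22, so 689 mod 29 = 22
  (-689) mod 29 = (-22) mod 29 = 29 - 22 = 7
Mesh after 689 steps: gear-0 tooth 14 meets gear-1 tooth 7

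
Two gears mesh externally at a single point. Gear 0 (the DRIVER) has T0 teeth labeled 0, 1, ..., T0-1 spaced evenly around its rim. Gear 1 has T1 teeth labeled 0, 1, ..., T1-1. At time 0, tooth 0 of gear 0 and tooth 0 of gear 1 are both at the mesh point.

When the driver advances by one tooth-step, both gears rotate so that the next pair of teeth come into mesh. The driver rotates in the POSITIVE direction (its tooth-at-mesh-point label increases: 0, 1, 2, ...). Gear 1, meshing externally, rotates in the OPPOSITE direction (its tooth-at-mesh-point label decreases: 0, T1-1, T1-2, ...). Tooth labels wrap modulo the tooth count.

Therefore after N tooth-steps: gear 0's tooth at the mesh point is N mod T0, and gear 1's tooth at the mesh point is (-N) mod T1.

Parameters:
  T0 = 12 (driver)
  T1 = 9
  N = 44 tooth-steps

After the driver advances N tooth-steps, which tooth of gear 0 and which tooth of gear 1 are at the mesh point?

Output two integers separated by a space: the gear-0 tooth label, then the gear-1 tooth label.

Answer: 8 1

Derivation:
Gear 0 (driver, T0=12): tooth at mesh = N mod T0
  44 = 3 * 12 + 8, so 44 mod 12 = 8
  gear 0 tooth = 8
Gear 1 (driven, T1=9): tooth at mesh = (-N) mod T1
  44 = 4 * 9 + 8, so 44 mod 9 = 8
  (-44) mod 9 = (-8) mod 9 = 9 - 8 = 1
Mesh after 44 steps: gear-0 tooth 8 meets gear-1 tooth 1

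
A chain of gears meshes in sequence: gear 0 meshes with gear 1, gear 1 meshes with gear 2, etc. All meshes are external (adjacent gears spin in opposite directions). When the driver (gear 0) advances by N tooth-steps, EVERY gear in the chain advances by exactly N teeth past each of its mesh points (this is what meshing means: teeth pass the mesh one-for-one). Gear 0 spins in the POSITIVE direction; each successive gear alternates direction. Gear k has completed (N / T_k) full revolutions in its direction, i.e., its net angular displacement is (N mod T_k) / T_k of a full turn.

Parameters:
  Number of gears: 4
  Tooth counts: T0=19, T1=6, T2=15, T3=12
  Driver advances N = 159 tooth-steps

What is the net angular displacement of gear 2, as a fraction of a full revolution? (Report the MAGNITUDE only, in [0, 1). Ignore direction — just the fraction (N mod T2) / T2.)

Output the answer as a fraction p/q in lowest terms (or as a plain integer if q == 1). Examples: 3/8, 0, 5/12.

Chain of 4 gears, tooth counts: [19, 6, 15, 12]
  gear 0: T0=19, direction=positive, advance = 159 mod 19 = 7 teeth = 7/19 turn
  gear 1: T1=6, direction=negative, advance = 159 mod 6 = 3 teeth = 3/6 turn
  gear 2: T2=15, direction=positive, advance = 159 mod 15 = 9 teeth = 9/15 turn
  gear 3: T3=12, direction=negative, advance = 159 mod 12 = 3 teeth = 3/12 turn
Gear 2: 159 mod 15 = 9
Fraction = 9 / 15 = 3/5 (gcd(9,15)=3) = 3/5

Answer: 3/5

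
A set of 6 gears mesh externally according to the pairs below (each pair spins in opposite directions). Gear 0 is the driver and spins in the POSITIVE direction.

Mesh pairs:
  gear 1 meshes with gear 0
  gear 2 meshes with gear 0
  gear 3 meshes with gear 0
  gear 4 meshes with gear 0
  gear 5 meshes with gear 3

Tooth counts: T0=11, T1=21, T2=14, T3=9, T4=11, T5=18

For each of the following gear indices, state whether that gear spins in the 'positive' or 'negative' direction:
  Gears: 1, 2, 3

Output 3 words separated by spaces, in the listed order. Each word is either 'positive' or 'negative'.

Gear 0 (driver): positive (depth 0)
  gear 1: meshes with gear 0 -> depth 1 -> negative (opposite of gear 0)
  gear 2: meshes with gear 0 -> depth 1 -> negative (opposite of gear 0)
  gear 3: meshes with gear 0 -> depth 1 -> negative (opposite of gear 0)
  gear 4: meshes with gear 0 -> depth 1 -> negative (opposite of gear 0)
  gear 5: meshes with gear 3 -> depth 2 -> positive (opposite of gear 3)
Queried indices 1, 2, 3 -> negative, negative, negative

Answer: negative negative negative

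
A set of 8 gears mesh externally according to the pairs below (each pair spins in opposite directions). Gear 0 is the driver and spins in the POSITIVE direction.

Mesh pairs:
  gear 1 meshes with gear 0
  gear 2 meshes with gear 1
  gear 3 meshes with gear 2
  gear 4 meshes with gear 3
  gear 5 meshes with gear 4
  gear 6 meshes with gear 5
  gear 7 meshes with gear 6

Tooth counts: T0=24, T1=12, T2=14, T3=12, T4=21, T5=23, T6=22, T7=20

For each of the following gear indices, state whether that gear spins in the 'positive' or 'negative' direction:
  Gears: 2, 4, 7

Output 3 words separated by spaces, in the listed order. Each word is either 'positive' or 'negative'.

Gear 0 (driver): positive (depth 0)
  gear 1: meshes with gear 0 -> depth 1 -> negative (opposite of gear 0)
  gear 2: meshes with gear 1 -> depth 2 -> positive (opposite of gear 1)
  gear 3: meshes with gear 2 -> depth 3 -> negative (opposite of gear 2)
  gear 4: meshes with gear 3 -> depth 4 -> positive (opposite of gear 3)
  gear 5: meshes with gear 4 -> depth 5 -> negative (opposite of gear 4)
  gear 6: meshes with gear 5 -> depth 6 -> positive (opposite of gear 5)
  gear 7: meshes with gear 6 -> depth 7 -> negative (opposite of gear 6)
Queried indices 2, 4, 7 -> positive, positive, negative

Answer: positive positive negative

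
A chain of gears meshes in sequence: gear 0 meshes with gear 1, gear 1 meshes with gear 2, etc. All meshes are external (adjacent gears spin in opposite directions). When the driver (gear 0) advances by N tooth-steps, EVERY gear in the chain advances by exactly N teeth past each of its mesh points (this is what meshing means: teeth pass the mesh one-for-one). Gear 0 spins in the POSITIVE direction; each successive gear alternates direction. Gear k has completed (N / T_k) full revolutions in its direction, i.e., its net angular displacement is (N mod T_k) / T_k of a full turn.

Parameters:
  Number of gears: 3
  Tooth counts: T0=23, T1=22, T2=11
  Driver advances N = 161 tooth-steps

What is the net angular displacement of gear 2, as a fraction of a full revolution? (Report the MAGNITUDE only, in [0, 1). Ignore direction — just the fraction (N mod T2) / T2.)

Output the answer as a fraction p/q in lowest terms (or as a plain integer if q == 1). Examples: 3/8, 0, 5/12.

Answer: 7/11

Derivation:
Chain of 3 gears, tooth counts: [23, 22, 11]
  gear 0: T0=23, direction=positive, advance = 161 mod 23 = 0 teeth = 0/23 turn
  gear 1: T1=22, direction=negative, advance = 161 mod 22 = 7 teeth = 7/22 turn
  gear 2: T2=11, direction=positive, advance = 161 mod 11 = 7 teeth = 7/11 turn
Gear 2: 161 mod 11 = 7
Fraction = 7 / 11 = 7/11 (gcd(7,11)=1) = 7/11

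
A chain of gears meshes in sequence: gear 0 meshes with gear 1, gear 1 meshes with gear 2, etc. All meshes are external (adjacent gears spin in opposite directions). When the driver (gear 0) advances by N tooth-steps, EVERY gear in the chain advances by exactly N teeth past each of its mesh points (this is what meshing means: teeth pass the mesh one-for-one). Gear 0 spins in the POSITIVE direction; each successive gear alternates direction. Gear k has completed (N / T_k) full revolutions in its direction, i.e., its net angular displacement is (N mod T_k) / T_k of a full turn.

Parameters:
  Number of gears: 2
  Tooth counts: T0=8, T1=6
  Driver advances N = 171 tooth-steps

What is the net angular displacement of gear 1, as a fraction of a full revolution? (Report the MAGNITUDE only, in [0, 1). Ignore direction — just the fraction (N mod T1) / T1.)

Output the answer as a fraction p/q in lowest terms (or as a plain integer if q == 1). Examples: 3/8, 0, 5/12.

Chain of 2 gears, tooth counts: [8, 6]
  gear 0: T0=8, direction=positive, advance = 171 mod 8 = 3 teeth = 3/8 turn
  gear 1: T1=6, direction=negative, advance = 171 mod 6 = 3 teeth = 3/6 turn
Gear 1: 171 mod 6 = 3
Fraction = 3 / 6 = 1/2 (gcd(3,6)=3) = 1/2

Answer: 1/2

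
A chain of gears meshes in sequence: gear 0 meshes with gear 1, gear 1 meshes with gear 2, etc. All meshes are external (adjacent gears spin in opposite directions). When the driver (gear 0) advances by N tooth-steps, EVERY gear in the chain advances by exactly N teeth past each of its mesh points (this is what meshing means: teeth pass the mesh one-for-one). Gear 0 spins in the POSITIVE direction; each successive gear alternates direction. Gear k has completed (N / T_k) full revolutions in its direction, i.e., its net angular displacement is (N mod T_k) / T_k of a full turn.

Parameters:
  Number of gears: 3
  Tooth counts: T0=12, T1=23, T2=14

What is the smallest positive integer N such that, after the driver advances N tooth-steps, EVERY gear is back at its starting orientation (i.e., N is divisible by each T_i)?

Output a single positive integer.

Answer: 1932

Derivation:
Gear k returns to start when N is a multiple of T_k.
All gears at start simultaneously when N is a common multiple of [12, 23, 14]; the smallest such N is lcm(12, 23, 14).
Start: lcm = T0 = 12
Fold in T1=23: gcd(12, 23) = 1; lcm(12, 23) = 12 * 23 / 1 = 276 / 1 = 276
Fold in T2=14: gcd(276, 14) = 2; lcm(276, 14) = 276 * 14 / 2 = 3864 / 2 = 1932
Full cycle length = 1932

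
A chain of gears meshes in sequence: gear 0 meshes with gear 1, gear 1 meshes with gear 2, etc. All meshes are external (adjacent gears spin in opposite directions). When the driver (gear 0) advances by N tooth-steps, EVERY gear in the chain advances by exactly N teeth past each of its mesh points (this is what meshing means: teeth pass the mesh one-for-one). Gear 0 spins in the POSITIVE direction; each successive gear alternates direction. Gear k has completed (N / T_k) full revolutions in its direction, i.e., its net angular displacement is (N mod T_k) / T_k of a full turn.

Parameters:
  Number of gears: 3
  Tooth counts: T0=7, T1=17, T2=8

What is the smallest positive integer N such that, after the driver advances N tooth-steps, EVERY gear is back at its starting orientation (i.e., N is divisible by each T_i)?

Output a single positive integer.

Gear k returns to start when N is a multiple of T_k.
All gears at start simultaneously when N is a common multiple of [7, 17, 8]; the smallest such N is lcm(7, 17, 8).
Start: lcm = T0 = 7
Fold in T1=17: gcd(7, 17) = 1; lcm(7, 17) = 7 * 17 / 1 = 119 / 1 = 119
Fold in T2=8: gcd(119, 8) = 1; lcm(119, 8) = 119 * 8 / 1 = 952 / 1 = 952
Full cycle length = 952

Answer: 952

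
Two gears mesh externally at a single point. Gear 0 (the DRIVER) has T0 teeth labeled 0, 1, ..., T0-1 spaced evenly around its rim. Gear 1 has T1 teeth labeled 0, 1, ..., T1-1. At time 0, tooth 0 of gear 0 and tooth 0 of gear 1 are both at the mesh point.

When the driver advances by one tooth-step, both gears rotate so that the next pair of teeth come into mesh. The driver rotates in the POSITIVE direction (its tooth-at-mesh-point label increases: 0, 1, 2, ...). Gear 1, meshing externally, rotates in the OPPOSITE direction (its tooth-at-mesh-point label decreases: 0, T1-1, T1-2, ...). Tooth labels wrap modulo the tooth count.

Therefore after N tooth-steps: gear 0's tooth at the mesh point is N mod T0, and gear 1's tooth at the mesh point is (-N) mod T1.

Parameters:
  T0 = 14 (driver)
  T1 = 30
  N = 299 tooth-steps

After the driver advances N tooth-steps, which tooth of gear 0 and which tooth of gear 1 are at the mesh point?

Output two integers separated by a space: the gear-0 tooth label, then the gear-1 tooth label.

Answer: 5 1

Derivation:
Gear 0 (driver, T0=14): tooth at mesh = N mod T0
  299 = 21 * 14 + 5, so 299 mod 14 = 5
  gear 0 tooth = 5
Gear 1 (driven, T1=30): tooth at mesh = (-N) mod T1
  299 = 9 * 30 + 29, so 299 mod 30 = 29
  (-299) mod 30 = (-29) mod 30 = 30 - 29 = 1
Mesh after 299 steps: gear-0 tooth 5 meets gear-1 tooth 1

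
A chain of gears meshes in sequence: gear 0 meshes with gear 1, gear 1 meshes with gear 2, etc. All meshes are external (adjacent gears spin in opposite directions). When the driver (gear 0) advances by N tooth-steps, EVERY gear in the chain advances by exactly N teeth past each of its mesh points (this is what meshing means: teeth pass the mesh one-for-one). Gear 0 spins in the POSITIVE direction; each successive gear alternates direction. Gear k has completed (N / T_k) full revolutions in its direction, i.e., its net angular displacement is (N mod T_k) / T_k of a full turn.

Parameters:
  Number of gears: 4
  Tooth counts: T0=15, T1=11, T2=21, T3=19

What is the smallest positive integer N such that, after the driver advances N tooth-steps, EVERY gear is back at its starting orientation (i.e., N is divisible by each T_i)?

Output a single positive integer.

Answer: 21945

Derivation:
Gear k returns to start when N is a multiple of T_k.
All gears at start simultaneously when N is a common multiple of [15, 11, 21, 19]; the smallest such N is lcm(15, 11, 21, 19).
Start: lcm = T0 = 15
Fold in T1=11: gcd(15, 11) = 1; lcm(15, 11) = 15 * 11 / 1 = 165 / 1 = 165
Fold in T2=21: gcd(165, 21) = 3; lcm(165, 21) = 165 * 21 / 3 = 3465 / 3 = 1155
Fold in T3=19: gcd(1155, 19) = 1; lcm(1155, 19) = 1155 * 19 / 1 = 21945 / 1 = 21945
Full cycle length = 21945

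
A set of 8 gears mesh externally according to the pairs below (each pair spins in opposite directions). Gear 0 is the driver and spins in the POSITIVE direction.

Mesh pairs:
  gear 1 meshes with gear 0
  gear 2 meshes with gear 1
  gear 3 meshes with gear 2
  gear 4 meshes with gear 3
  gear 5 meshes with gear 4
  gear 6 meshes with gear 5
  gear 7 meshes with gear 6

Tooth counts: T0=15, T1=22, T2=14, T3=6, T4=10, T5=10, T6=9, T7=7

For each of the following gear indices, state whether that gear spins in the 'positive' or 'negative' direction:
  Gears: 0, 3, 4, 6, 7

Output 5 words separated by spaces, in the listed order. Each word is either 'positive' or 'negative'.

Gear 0 (driver): positive (depth 0)
  gear 1: meshes with gear 0 -> depth 1 -> negative (opposite of gear 0)
  gear 2: meshes with gear 1 -> depth 2 -> positive (opposite of gear 1)
  gear 3: meshes with gear 2 -> depth 3 -> negative (opposite of gear 2)
  gear 4: meshes with gear 3 -> depth 4 -> positive (opposite of gear 3)
  gear 5: meshes with gear 4 -> depth 5 -> negative (opposite of gear 4)
  gear 6: meshes with gear 5 -> depth 6 -> positive (opposite of gear 5)
  gear 7: meshes with gear 6 -> depth 7 -> negative (opposite of gear 6)
Queried indices 0, 3, 4, 6, 7 -> positive, negative, positive, positive, negative

Answer: positive negative positive positive negative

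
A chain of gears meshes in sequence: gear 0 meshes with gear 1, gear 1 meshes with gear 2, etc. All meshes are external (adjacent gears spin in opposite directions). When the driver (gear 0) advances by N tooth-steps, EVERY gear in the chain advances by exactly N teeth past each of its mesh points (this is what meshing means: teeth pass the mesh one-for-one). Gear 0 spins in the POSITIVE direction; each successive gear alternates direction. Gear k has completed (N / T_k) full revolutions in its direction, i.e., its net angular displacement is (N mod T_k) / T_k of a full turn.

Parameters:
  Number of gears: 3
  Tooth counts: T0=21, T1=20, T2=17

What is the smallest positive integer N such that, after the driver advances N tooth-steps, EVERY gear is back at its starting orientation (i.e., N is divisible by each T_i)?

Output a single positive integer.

Answer: 7140

Derivation:
Gear k returns to start when N is a multiple of T_k.
All gears at start simultaneously when N is a common multiple of [21, 20, 17]; the smallest such N is lcm(21, 20, 17).
Start: lcm = T0 = 21
Fold in T1=20: gcd(21, 20) = 1; lcm(21, 20) = 21 * 20 / 1 = 420 / 1 = 420
Fold in T2=17: gcd(420, 17) = 1; lcm(420, 17) = 420 * 17 / 1 = 7140 / 1 = 7140
Full cycle length = 7140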